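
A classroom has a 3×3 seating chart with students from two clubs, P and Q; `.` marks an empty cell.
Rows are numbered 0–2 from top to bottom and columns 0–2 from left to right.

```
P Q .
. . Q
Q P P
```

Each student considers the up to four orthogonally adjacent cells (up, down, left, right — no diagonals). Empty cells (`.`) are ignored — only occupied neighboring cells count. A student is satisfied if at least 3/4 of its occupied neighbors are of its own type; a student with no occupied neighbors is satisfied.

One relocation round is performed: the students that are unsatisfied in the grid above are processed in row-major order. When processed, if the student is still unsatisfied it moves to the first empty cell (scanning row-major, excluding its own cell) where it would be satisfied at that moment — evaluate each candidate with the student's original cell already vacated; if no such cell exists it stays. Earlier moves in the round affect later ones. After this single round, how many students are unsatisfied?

Initially unsatisfied (in order): (0,0), (0,1), (1,2), (2,0), (2,1), (2,2).
  (0,0): no empty cell satisfies it; stays.
  (0,1) → (0,2).
  (1,2): no empty cell satisfies it; stays.
  (2,0): no empty cell satisfies it; stays.
  (2,1): no empty cell satisfies it; stays.
  (2,2): no empty cell satisfies it; stays.
Resulting grid:
P . Q
. . Q
Q P P
Unsatisfied now: (1,2), (2,0), (2,1), (2,2).

4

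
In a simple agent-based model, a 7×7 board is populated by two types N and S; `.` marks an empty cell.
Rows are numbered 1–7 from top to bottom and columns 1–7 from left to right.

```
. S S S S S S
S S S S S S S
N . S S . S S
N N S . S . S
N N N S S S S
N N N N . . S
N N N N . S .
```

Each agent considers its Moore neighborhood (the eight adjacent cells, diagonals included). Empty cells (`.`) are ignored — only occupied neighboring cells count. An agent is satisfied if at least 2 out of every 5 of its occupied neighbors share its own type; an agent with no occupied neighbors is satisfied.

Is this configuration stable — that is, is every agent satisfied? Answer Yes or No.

Yes

(1,2)S 4/4 satisfied
(1,3)S 5/5 satisfied
(1,4)S 5/5 satisfied
(1,5)S 5/5 satisfied
(1,6)S 5/5 satisfied
(1,7)S 3/3 satisfied
(2,1)S 2/3 satisfied
(2,2)S 5/6 satisfied
(2,3)S 7/7 satisfied
(2,4)S 7/7 satisfied
(2,5)S 7/7 satisfied
(2,6)S 7/7 satisfied
(2,7)S 5/5 satisfied
(3,1)N 2/4 satisfied
(3,3)S 5/6 satisfied
(3,4)S 6/6 satisfied
(3,6)S 6/6 satisfied
(3,7)S 4/4 satisfied
(4,1)N 4/4 satisfied
(4,2)N 5/7 satisfied
(4,3)S 3/6 satisfied
(4,5)S 5/5 satisfied
(4,7)S 4/4 satisfied
(5,1)N 5/5 satisfied
(5,2)N 7/8 satisfied
(5,3)N 5/7 satisfied
(5,4)S 3/6 satisfied
(5,5)S 3/4 satisfied
(5,6)S 5/5 satisfied
(5,7)S 3/3 satisfied
(6,1)N 5/5 satisfied
(6,2)N 8/8 satisfied
(6,3)N 7/8 satisfied
(6,4)N 4/6 satisfied
(6,7)S 3/3 satisfied
(7,1)N 3/3 satisfied
(7,2)N 5/5 satisfied
(7,3)N 5/5 satisfied
(7,4)N 3/3 satisfied
(7,6)S 1/1 satisfied
All meet the threshold, so the configuration is stable.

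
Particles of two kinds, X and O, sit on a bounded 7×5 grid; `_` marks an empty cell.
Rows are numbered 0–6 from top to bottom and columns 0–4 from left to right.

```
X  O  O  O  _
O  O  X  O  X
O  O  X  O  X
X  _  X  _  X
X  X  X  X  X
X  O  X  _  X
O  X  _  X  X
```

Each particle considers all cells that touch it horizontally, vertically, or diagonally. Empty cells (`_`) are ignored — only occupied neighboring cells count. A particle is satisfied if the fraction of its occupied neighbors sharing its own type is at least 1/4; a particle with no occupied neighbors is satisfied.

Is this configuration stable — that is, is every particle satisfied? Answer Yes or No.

(0,0)X 0/3 not
(0,1)O 3/5 satisfied
(0,2)O 4/5 satisfied
(0,3)O 2/4 satisfied
(1,0)O 4/5 satisfied
(1,1)O 5/8 satisfied
(1,2)X 1/8 not
(1,3)O 3/7 satisfied
(1,4)X 1/4 satisfied
(2,0)O 3/4 satisfied
(2,1)O 3/7 satisfied
(2,2)X 2/6 satisfied
(2,3)O 1/7 not
(2,4)X 2/4 satisfied
(3,0)X 2/4 satisfied
(3,2)X 4/6 satisfied
(3,4)X 3/4 satisfied
(4,0)X 3/4 satisfied
(4,1)X 6/7 satisfied
(4,2)X 4/5 satisfied
(4,3)X 6/6 satisfied
(4,4)X 3/3 satisfied
(5,0)X 3/5 satisfied
(5,1)O 1/7 not
(5,2)X 5/6 satisfied
(5,4)X 4/4 satisfied
(6,0)O 1/3 satisfied
(6,1)X 2/4 satisfied
(6,3)X 3/3 satisfied
(6,4)X 2/2 satisfied
For instance (0,0) has only 0/3 same-type neighbors, below 1/4.

No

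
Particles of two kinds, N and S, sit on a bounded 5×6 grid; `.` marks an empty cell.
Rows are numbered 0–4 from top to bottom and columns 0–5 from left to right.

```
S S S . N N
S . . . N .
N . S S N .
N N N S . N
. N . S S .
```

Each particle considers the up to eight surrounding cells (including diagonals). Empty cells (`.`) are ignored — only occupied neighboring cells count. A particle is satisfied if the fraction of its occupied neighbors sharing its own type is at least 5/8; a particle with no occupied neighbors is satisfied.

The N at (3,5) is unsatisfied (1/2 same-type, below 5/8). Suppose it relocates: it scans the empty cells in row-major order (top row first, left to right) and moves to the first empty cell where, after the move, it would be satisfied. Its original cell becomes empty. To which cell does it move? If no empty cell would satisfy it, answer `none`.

(0,3)

Vacating (3,5). Empty cells in order:
  (0,3): 2/3 same-type → satisfied — stop here.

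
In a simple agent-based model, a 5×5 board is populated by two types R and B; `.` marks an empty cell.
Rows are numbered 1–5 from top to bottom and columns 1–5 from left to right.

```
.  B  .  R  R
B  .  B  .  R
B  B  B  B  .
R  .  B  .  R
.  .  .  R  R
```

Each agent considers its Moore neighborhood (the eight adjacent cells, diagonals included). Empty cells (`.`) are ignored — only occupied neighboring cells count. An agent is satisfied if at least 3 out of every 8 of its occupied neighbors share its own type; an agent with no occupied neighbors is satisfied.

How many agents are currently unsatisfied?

(1,2)B 2/2 ok
(1,4)R 2/3 ok
(1,5)R 2/2 ok
(2,1)B 3/3 ok
(2,3)B 4/5 ok
(2,5)R 2/3 ok
(3,1)B 2/3 ok
(3,2)B 5/6 ok
(3,3)B 4/4 ok
(3,4)B 3/5 ok
(4,1)R 0/2 unhappy
(4,3)B 3/4 ok
(4,5)R 2/3 ok
(5,4)R 2/3 ok
(5,5)R 2/2 ok
Unsatisfied: (4,1) — 1 in total.

1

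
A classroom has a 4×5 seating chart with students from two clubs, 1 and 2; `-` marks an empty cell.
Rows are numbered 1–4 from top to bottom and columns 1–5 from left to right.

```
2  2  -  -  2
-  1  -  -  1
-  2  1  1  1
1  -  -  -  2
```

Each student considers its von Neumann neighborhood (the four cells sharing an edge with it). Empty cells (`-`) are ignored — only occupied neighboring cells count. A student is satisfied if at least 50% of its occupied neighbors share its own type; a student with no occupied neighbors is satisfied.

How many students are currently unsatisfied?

4

(1,1)2 1/1 ok
(1,2)2 1/2 ok
(1,5)2 0/1 unhappy
(2,2)1 0/2 unhappy
(2,5)1 1/2 ok
(3,2)2 0/2 unhappy
(3,3)1 1/2 ok
(3,4)1 2/2 ok
(3,5)1 2/3 ok
(4,1)1 0/0 ok
(4,5)2 0/1 unhappy
Unsatisfied: (1,5), (2,2), (3,2), (4,5) — 4 in total.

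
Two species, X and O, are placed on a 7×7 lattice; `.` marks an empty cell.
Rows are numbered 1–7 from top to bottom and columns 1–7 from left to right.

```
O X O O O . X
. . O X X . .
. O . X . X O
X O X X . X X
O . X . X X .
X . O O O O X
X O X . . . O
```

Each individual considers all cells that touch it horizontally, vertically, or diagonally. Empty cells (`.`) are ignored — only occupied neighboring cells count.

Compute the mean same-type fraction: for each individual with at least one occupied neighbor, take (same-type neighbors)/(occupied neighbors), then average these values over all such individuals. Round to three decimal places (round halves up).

0.440

(1,1)O 0/1
(1,2)X 0/3
(1,3)O 2/4
(1,4)O 3/5
(1,5)O 1/3
(1,7)X — no occupied neighbors
(2,3)O 3/6
(2,4)X 2/6
(2,5)X 3/5
(3,2)O 2/4
(3,4)X 4/5
(3,6)X 3/4
(3,7)O 0/3
(4,1)X 0/3
(4,2)O 2/5
(4,3)X 3/5
(4,4)X 4/4
(4,6)X 4/5
(4,7)X 3/4
(5,1)O 1/3
(5,3)X 2/5
(5,5)X 3/6
(5,6)X 4/6
(6,1)X 1/3
(6,3)O 2/4
(6,4)O 2/5
(6,5)O 2/4
(6,6)O 2/5
(6,7)X 1/3
(7,1)X 1/2
(7,2)O 1/4
(7,3)X 0/3
(7,7)O 1/2
Sum over 32 individuals: 0/1 + 0/3 + 2/4 + 3/5 + 1/3 + 3/6 + 2/6 + 3/5 + 2/4 + 4/5 + 3/4 + 0/3 + 0/3 + 2/5 + 3/5 + 4/4 + 4/5 + 3/4 + 1/3 + 2/5 + 3/6 + 4/6 + 1/3 + 2/4 + 2/5 + 2/4 + 2/5 + 1/3 + 1/2 + 1/4 + 0/3 + 1/2 = 169/12; mean = 169/12 ÷ 32 = 169/384 = 0.440104… → 0.440.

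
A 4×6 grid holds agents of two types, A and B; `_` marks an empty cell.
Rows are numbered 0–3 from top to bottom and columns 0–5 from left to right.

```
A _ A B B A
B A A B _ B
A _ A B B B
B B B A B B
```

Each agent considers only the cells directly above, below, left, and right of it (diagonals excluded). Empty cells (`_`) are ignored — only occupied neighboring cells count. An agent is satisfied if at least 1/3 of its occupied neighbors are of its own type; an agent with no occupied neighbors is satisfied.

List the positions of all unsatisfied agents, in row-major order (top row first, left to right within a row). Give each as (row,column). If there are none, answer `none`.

Row 0: (0,0)A 0/1 unhappy · (0,2)A 1/2 ok · (0,3)B 2/3 ok · (0,4)B 1/2 ok · (0,5)A 0/2 unhappy
Row 1: (1,0)B 0/3 unhappy · (1,1)A 1/2 ok · (1,2)A 3/4 ok · (1,3)B 2/3 ok · (1,5)B 1/2 ok
Row 2: (2,0)A 0/2 unhappy · (2,2)A 1/3 ok · (2,3)B 2/4 ok · (2,4)B 3/3 ok · (2,5)B 3/3 ok
Row 3: (3,0)B 1/2 ok · (3,1)B 2/2 ok · (3,2)B 1/3 ok · (3,3)A 0/3 unhappy · (3,4)B 2/3 ok · (3,5)B 2/2 ok

(0,0), (0,5), (1,0), (2,0), (3,3)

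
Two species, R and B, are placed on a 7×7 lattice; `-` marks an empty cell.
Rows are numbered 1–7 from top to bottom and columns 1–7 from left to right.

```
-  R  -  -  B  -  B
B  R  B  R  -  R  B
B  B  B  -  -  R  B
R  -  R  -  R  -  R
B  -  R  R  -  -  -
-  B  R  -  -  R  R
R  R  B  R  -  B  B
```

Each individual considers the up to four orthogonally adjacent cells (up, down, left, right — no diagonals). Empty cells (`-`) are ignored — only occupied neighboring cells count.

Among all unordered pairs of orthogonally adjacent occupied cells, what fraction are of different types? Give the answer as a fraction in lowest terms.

17/31

Scan each occupied cell's neighbors to the right and below so each pair is counted once.
From row 1: 0 unlike of 2 pairs (running 0/2).
From row 2: 5 unlike of 9 pairs (running 5/11).
From row 3: 4 unlike of 6 pairs (running 9/17).
From row 4: 1 unlike of 2 pairs (running 10/19).
From row 5: 0 unlike of 2 pairs (running 10/21).
From row 6: 5 unlike of 6 pairs (running 15/27).
From row 7: 2 unlike of 4 pairs (running 17/31).
Total adjacent occupied pairs: 31; unlike-type pairs: 17.
17/31 is already in lowest terms.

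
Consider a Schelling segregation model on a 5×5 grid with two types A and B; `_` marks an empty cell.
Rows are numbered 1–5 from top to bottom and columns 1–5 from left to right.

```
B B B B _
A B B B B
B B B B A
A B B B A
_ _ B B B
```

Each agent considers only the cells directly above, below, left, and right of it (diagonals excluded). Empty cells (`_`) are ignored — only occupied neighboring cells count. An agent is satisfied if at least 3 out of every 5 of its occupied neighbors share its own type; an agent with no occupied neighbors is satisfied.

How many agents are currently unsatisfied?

Row 1: (1,1)B 1/2 unhappy · (1,2)B 3/3 ok · (1,3)B 3/3 ok · (1,4)B 2/2 ok
Row 2: (2,1)A 0/3 unhappy · (2,2)B 3/4 ok · (2,3)B 4/4 ok · (2,4)B 4/4 ok · (2,5)B 1/2 unhappy
Row 3: (3,1)B 1/3 unhappy · (3,2)B 4/4 ok · (3,3)B 4/4 ok · (3,4)B 3/4 ok · (3,5)A 1/3 unhappy
Row 4: (4,1)A 0/2 unhappy · (4,2)B 2/3 ok · (4,3)B 4/4 ok · (4,4)B 3/4 ok · (4,5)A 1/3 unhappy
Row 5: (5,3)B 2/2 ok · (5,4)B 3/3 ok · (5,5)B 1/2 unhappy
Unsatisfied: (1,1), (2,1), (2,5), (3,1), (3,5), (4,1), (4,5), (5,5) — 8 in total.

8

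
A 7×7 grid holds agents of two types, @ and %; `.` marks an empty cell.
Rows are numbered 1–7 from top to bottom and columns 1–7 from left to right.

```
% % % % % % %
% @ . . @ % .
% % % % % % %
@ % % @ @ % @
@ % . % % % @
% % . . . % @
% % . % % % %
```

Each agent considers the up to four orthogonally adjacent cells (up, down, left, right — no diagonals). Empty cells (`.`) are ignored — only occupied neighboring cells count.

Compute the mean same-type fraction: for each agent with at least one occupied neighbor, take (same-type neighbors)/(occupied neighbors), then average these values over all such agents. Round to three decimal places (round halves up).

(1,1)% 2/2
(1,2)% 2/3
(1,3)% 2/2
(1,4)% 2/2
(1,5)% 2/3
(1,6)% 3/3
(1,7)% 1/1
(2,1)% 2/3
(2,2)@ 0/3
(2,5)@ 0/3
(2,6)% 2/3
(3,1)% 2/3
(3,2)% 3/4
(3,3)% 3/3
(3,4)% 2/3
(3,5)% 2/4
(3,6)% 4/4
(3,7)% 1/2
(4,1)@ 1/3
(4,2)% 3/4
(4,3)% 2/3
(4,4)@ 1/4
(4,5)@ 1/4
(4,6)% 2/4
(4,7)@ 1/3
(5,1)@ 1/3
(5,2)% 2/3
(5,4)% 1/2
(5,5)% 2/3
(5,6)% 3/4
(5,7)@ 2/3
(6,1)% 2/3
(6,2)% 3/3
(6,6)% 2/3
(6,7)@ 1/3
(7,1)% 2/2
(7,2)% 2/2
(7,4)% 1/1
(7,5)% 2/2
(7,6)% 3/3
(7,7)% 1/2
Sum over 41 agents: 2/2 + 2/3 + 2/2 + 2/2 + 2/3 + 3/3 + 1/1 + 2/3 + 0/3 + 0/3 + 2/3 + 2/3 + 3/4 + 3/3 + 2/3 + 2/4 + 4/4 + 1/2 + 1/3 + 3/4 + 2/3 + 1/4 + 1/4 + 2/4 + 1/3 + 1/3 + 2/3 + 1/2 + 2/3 + 3/4 + 2/3 + 2/3 + 3/3 + 2/3 + 1/3 + 2/2 + 2/2 + 1/1 + 2/2 + 3/3 + 1/2 = 331/12; mean = 331/12 ÷ 41 = 331/492 = 0.672764… → 0.673.

0.673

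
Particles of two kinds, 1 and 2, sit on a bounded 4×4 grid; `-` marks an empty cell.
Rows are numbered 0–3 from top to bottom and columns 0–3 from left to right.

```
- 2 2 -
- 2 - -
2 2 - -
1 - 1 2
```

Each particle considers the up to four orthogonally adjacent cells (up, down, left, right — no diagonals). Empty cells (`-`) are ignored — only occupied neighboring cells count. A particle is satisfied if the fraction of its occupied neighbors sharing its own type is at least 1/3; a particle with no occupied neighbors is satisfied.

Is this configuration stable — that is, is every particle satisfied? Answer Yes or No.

(0,1)2 2/2 satisfied
(0,2)2 1/1 satisfied
(1,1)2 2/2 satisfied
(2,0)2 1/2 satisfied
(2,1)2 2/2 satisfied
(3,0)1 0/1 not
(3,2)1 0/1 not
(3,3)2 0/1 not
For instance (3,0) has only 0/1 same-type neighbors, below 1/3.

No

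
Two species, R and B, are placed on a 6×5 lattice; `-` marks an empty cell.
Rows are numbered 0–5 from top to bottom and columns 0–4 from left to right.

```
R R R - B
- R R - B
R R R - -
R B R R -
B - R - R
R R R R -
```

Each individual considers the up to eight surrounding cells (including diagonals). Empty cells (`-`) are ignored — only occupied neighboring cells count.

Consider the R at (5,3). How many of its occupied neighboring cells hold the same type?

Occupied neighbors of (5,3): (4,2)=R, (4,4)=R, (5,2)=R.
Same type (R): 3 of 3.

3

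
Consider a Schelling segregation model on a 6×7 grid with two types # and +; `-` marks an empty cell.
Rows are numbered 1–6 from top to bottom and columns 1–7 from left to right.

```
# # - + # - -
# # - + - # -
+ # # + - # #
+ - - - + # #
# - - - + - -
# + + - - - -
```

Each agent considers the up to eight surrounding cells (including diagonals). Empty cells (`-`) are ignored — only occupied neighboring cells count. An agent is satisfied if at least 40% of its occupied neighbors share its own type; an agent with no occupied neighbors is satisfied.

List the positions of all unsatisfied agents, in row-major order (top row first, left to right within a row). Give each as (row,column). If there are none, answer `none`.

(1,1)# 3/3 ✓
(1,2)# 3/3 ✓
(1,4)+ 1/2 ✓
(1,5)# 1/3 ✗
(2,1)# 4/5 ✓
(2,2)# 5/6 ✓
(2,4)+ 2/4 ✓
(2,6)# 3/3 ✓
(3,1)+ 1/4 ✗
(3,2)# 3/5 ✓
(3,3)# 2/4 ✓
(3,4)+ 2/3 ✓
(3,6)# 4/5 ✓
(3,7)# 4/4 ✓
(4,1)+ 1/3 ✗
(4,5)+ 2/4 ✓
(4,6)# 3/5 ✓
(4,7)# 3/3 ✓
(5,1)# 1/3 ✗
(5,5)+ 1/2 ✓
(6,1)# 1/2 ✓
(6,2)+ 1/3 ✗
(6,3)+ 1/1 ✓

(1,5), (3,1), (4,1), (5,1), (6,2)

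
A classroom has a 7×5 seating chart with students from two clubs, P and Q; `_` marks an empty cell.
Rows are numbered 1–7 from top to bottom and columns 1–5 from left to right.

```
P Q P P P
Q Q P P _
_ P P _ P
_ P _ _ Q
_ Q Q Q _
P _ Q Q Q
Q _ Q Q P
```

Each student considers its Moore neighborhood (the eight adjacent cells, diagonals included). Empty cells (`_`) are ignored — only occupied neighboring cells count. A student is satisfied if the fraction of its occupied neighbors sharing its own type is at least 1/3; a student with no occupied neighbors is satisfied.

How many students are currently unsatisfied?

5

(1,1)P 0/3 ✗
(1,2)Q 2/5 ✓
(1,3)P 3/5 ✓
(1,4)P 4/4 ✓
(1,5)P 2/2 ✓
(2,1)Q 2/4 ✓
(2,2)Q 2/7 ✗
(2,3)P 5/7 ✓
(2,4)P 6/6 ✓
(3,2)P 3/5 ✓
(3,3)P 4/5 ✓
(3,5)P 1/2 ✓
(4,2)P 2/4 ✓
(4,5)Q 1/2 ✓
(5,2)Q 2/4 ✓
(5,3)Q 4/5 ✓
(5,4)Q 5/5 ✓
(6,1)P 0/2 ✗
(6,3)Q 6/6 ✓
(6,4)Q 6/7 ✓
(6,5)Q 3/4 ✓
(7,1)Q 0/1 ✗
(7,3)Q 3/3 ✓
(7,4)Q 4/5 ✓
(7,5)P 0/3 ✗
Unsatisfied: (1,1), (2,2), (6,1), (7,1), (7,5) — 5 in total.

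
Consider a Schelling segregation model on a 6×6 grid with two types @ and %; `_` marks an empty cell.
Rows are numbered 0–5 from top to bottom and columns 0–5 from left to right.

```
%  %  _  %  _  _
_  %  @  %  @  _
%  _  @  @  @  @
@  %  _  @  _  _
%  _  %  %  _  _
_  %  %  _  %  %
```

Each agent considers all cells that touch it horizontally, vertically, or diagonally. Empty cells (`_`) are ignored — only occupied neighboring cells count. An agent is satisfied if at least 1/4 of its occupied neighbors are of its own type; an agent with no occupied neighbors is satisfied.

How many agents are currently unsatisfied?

(0,0)% 2/2 satisfied
(0,1)% 2/3 satisfied
(0,3)% 1/3 satisfied
(1,1)% 3/5 satisfied
(1,2)@ 2/6 satisfied
(1,3)% 1/6 not
(1,4)@ 3/5 satisfied
(2,0)% 2/3 satisfied
(2,2)@ 3/6 satisfied
(2,3)@ 5/6 satisfied
(2,4)@ 4/5 satisfied
(2,5)@ 2/2 satisfied
(3,0)@ 0/3 not
(3,1)% 3/5 satisfied
(3,3)@ 3/5 satisfied
(4,0)% 2/3 satisfied
(4,2)% 4/5 satisfied
(4,3)% 3/4 satisfied
(5,1)% 3/3 satisfied
(5,2)% 3/3 satisfied
(5,4)% 2/2 satisfied
(5,5)% 1/1 satisfied
Unsatisfied: (1,3), (3,0) — 2 in total.

2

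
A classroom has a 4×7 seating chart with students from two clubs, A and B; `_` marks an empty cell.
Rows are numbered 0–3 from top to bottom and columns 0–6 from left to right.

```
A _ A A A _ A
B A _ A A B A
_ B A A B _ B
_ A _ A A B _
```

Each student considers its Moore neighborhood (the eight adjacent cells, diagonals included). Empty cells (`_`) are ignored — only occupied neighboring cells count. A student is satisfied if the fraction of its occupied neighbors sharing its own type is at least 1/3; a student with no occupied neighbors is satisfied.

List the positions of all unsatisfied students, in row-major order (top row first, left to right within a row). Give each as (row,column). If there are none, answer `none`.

(2,1), (2,4)

Row 0: (0,0)A 1/2 ✓ · (0,2)A 3/3 ✓ · (0,3)A 4/4 ✓ · (0,4)A 3/4 ✓ · (0,6)A 1/2 ✓
Row 1: (1,0)B 1/3 ✓ · (1,1)A 3/5 ✓ · (1,3)A 6/7 ✓ · (1,4)A 4/6 ✓ · (1,5)B 2/6 ✓ · (1,6)A 1/3 ✓
Row 2: (2,1)B 1/4 ✗ · (2,2)A 5/6 ✓ · (2,3)A 5/6 ✓ · (2,4)B 2/7 ✗ · (2,6)B 2/3 ✓
Row 3: (3,1)A 1/2 ✓ · (3,3)A 3/4 ✓ · (3,4)A 2/4 ✓ · (3,5)B 2/3 ✓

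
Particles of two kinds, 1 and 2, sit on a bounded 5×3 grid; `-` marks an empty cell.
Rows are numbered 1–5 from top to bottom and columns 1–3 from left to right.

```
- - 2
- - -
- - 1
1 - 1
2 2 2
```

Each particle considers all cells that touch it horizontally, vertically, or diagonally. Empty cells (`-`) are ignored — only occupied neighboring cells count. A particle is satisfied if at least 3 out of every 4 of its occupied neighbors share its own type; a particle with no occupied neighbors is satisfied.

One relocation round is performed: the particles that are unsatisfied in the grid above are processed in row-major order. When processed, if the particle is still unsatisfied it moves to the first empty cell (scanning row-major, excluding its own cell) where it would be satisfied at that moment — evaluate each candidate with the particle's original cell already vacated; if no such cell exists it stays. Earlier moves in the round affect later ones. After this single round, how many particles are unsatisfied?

0

Initially unsatisfied (in order): (4,1), (4,3), (5,1), (5,2), (5,3).
  (4,1) → (1,1).
  (4,3) → (2,1).
  (5,1): now satisfied by earlier moves; stays.
  (5,2): now satisfied by earlier moves; stays.
  (5,3): now satisfied by earlier moves; stays.
Resulting grid:
1 - 2
1 - -
- - 1
- - -
2 2 2
All satisfied now.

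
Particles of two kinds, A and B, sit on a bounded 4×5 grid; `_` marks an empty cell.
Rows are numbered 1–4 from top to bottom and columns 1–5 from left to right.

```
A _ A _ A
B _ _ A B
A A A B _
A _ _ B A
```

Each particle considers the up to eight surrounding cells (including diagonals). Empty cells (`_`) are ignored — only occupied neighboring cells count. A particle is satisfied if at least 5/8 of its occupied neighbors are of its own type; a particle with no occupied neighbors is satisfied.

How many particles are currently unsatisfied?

9

(1,1)A 0/1 ✗
(1,3)A 1/1 ✓
(1,5)A 1/2 ✗
(2,1)B 0/3 ✗
(2,4)A 3/5 ✗
(2,5)B 1/3 ✗
(3,1)A 2/3 ✓
(3,2)A 3/4 ✓
(3,3)A 2/4 ✗
(3,4)B 2/5 ✗
(4,1)A 2/2 ✓
(4,4)B 1/3 ✗
(4,5)A 0/2 ✗
Unsatisfied: (1,1), (1,5), (2,1), (2,4), (2,5), (3,3), (3,4), (4,4), (4,5) — 9 in total.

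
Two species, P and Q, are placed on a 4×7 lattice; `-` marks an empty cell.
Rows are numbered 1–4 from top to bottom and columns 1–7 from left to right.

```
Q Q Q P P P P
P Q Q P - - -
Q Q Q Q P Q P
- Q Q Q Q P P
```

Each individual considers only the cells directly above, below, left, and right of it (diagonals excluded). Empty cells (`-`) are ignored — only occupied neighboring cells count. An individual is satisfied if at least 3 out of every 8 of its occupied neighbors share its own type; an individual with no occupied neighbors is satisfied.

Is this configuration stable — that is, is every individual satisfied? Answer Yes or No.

Row 1: (1,1)Q 1/2 satisfied · (1,2)Q 3/3 satisfied · (1,3)Q 2/3 satisfied · (1,4)P 2/3 satisfied · (1,5)P 2/2 satisfied · (1,6)P 2/2 satisfied · (1,7)P 1/1 satisfied
Row 2: (2,1)P 0/3 not · (2,2)Q 3/4 satisfied · (2,3)Q 3/4 satisfied · (2,4)P 1/3 not
Row 3: (3,1)Q 1/2 satisfied · (3,2)Q 4/4 satisfied · (3,3)Q 4/4 satisfied · (3,4)Q 2/4 satisfied · (3,5)P 0/3 not · (3,6)Q 0/3 not · (3,7)P 1/2 satisfied
Row 4: (4,2)Q 2/2 satisfied · (4,3)Q 3/3 satisfied · (4,4)Q 3/3 satisfied · (4,5)Q 1/3 not · (4,6)P 1/3 not · (4,7)P 2/2 satisfied
For instance (2,1) has only 0/3 same-type neighbors, below 3/8.

No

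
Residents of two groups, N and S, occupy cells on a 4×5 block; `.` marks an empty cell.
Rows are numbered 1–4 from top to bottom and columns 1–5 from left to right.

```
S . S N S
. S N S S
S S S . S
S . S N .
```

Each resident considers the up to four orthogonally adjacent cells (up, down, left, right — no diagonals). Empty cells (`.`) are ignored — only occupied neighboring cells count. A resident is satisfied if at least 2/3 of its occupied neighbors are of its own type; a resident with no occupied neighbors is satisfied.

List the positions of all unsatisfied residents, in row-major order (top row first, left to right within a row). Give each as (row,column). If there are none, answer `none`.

(1,1)S 0/0 ✓
(1,3)S 0/2 ✗
(1,4)N 0/3 ✗
(1,5)S 1/2 ✗
(2,2)S 1/2 ✗
(2,3)N 0/4 ✗
(2,4)S 1/3 ✗
(2,5)S 3/3 ✓
(3,1)S 2/2 ✓
(3,2)S 3/3 ✓
(3,3)S 2/3 ✓
(3,5)S 1/1 ✓
(4,1)S 1/1 ✓
(4,3)S 1/2 ✗
(4,4)N 0/1 ✗

(1,3), (1,4), (1,5), (2,2), (2,3), (2,4), (4,3), (4,4)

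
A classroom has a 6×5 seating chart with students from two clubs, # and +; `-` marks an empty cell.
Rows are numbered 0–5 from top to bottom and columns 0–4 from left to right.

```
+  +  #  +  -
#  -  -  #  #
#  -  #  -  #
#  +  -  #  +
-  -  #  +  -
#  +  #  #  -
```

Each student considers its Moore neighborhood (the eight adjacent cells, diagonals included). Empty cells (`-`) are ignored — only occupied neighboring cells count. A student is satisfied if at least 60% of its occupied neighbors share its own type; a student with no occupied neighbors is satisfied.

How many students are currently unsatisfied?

(0,0)+ 1/2 unhappy
(0,1)+ 1/3 unhappy
(0,2)# 1/3 unhappy
(0,3)+ 0/3 unhappy
(1,0)# 1/3 unhappy
(1,3)# 4/5 ok
(1,4)# 2/3 ok
(2,0)# 2/3 ok
(2,2)# 2/3 ok
(2,4)# 3/4 ok
(3,0)# 1/2 unhappy
(3,1)+ 0/4 unhappy
(3,3)# 3/5 ok
(3,4)+ 1/3 unhappy
(4,2)# 3/6 unhappy
(4,3)+ 1/5 unhappy
(5,0)# 0/1 unhappy
(5,1)+ 0/3 unhappy
(5,2)# 2/4 unhappy
(5,3)# 2/3 ok
Unsatisfied: (0,0), (0,1), (0,2), (0,3), (1,0), (3,0), (3,1), (3,4), (4,2), (4,3), (5,0), (5,1), (5,2) — 13 in total.

13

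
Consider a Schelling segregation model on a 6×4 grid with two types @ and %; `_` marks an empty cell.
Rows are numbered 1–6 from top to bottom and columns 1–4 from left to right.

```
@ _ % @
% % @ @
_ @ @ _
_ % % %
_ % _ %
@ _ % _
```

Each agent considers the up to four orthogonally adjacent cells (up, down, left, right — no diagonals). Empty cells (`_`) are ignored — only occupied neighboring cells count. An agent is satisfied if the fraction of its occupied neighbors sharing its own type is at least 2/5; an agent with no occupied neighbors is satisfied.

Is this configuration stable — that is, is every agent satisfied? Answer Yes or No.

Row 1: (1,1)@ 0/1 not · (1,3)% 0/2 not · (1,4)@ 1/2 satisfied
Row 2: (2,1)% 1/2 satisfied · (2,2)% 1/3 not · (2,3)@ 2/4 satisfied · (2,4)@ 2/2 satisfied
Row 3: (3,2)@ 1/3 not · (3,3)@ 2/3 satisfied
Row 4: (4,2)% 2/3 satisfied · (4,3)% 2/3 satisfied · (4,4)% 2/2 satisfied
Row 5: (5,2)% 1/1 satisfied · (5,4)% 1/1 satisfied
Row 6: (6,1)@ 0/0 satisfied · (6,3)% 0/0 satisfied
For instance (1,1) has only 0/1 same-type neighbors, below 2/5.

No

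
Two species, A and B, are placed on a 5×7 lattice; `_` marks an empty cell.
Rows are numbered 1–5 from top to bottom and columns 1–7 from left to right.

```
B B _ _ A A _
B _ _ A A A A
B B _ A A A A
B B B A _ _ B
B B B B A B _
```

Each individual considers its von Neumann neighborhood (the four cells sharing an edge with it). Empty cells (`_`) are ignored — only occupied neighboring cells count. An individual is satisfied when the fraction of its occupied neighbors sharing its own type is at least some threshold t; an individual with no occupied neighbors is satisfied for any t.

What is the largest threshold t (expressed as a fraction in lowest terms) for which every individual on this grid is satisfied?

0/1

Row 1: (1,1)B 2/2 · (1,2)B 1/1 · (1,5)A 2/2 · (1,6)A 2/2
Row 2: (2,1)B 2/2 · (2,4)A 2/2 · (2,5)A 4/4 · (2,6)A 4/4 · (2,7)A 2/2
Row 3: (3,1)B 3/3 · (3,2)B 2/2 · (3,4)A 3/3 · (3,5)A 3/3 · (3,6)A 3/3 · (3,7)A 2/3
Row 4: (4,1)B 3/3 · (4,2)B 4/4 · (4,3)B 2/3 · (4,4)A 1/3 · (4,7)B 0/1
Row 5: (5,1)B 2/2 · (5,2)B 3/3 · (5,3)B 3/3 · (5,4)B 1/3 · (5,5)A 0/2 · (5,6)B 0/1
The smallest same-type fraction is 0/1 at (4,7), which reduces to 0/1. Any threshold above that leaves this individual unsatisfied.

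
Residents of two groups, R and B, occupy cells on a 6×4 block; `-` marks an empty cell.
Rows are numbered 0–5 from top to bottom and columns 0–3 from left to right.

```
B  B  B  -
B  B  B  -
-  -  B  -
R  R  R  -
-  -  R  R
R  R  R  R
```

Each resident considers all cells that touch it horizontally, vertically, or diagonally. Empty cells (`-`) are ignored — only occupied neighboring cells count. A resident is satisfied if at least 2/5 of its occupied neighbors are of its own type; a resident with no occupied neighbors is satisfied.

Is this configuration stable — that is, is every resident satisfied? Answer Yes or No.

Yes

Row 0: (0,0)B 3/3 ✓ · (0,1)B 5/5 ✓ · (0,2)B 3/3 ✓
Row 1: (1,0)B 3/3 ✓ · (1,1)B 6/6 ✓ · (1,2)B 4/4 ✓
Row 2: (2,2)B 2/4 ✓
Row 3: (3,0)R 1/1 ✓ · (3,1)R 3/4 ✓ · (3,2)R 3/4 ✓
Row 4: (4,2)R 6/6 ✓ · (4,3)R 4/4 ✓
Row 5: (5,0)R 1/1 ✓ · (5,1)R 3/3 ✓ · (5,2)R 4/4 ✓ · (5,3)R 3/3 ✓
All meet the threshold, so the configuration is stable.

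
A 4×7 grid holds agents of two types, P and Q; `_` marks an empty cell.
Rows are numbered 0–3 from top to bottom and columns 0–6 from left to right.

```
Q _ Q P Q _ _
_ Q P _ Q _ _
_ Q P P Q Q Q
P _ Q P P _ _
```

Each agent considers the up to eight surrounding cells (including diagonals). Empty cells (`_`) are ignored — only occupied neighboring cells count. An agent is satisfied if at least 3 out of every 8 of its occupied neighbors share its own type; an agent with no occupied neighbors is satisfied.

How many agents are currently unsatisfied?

Row 0: (0,0)Q 1/1 ✓ · (0,2)Q 1/3 ✗ · (0,3)P 1/4 ✗ · (0,4)Q 1/2 ✓
Row 1: (1,1)Q 3/5 ✓ · (1,2)P 3/6 ✓ · (1,4)Q 3/5 ✓
Row 2: (2,1)Q 2/5 ✓ · (2,2)P 3/6 ✓ · (2,3)P 4/7 ✓ · (2,4)Q 2/5 ✓ · (2,5)Q 3/4 ✓ · (2,6)Q 1/1 ✓
Row 3: (3,0)P 0/1 ✗ · (3,2)Q 1/4 ✗ · (3,3)P 3/5 ✓ · (3,4)P 2/4 ✓
Unsatisfied: (0,2), (0,3), (3,0), (3,2) — 4 in total.

4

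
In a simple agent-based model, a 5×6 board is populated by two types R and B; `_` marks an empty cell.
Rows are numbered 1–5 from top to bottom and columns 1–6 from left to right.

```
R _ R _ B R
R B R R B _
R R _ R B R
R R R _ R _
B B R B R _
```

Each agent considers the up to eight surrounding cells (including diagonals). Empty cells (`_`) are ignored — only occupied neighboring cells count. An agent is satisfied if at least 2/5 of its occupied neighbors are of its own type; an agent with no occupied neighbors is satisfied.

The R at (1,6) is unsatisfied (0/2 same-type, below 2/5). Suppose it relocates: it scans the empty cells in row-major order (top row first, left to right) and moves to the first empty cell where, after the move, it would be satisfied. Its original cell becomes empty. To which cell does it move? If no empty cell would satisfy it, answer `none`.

(1,2)

Vacating (1,6). Empty cells in order:
  (1,2): 4/5 same-type → satisfied — stop here.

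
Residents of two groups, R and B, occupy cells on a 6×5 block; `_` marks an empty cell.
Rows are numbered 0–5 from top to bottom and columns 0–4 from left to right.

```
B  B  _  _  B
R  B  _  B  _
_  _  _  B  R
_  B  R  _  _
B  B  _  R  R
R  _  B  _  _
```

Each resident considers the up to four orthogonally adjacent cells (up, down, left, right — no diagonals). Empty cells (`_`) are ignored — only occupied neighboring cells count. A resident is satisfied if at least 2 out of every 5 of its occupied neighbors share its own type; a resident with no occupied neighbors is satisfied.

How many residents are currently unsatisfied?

4

Row 0: (0,0)B 1/2 ok · (0,1)B 2/2 ok · (0,4)B 0/0 ok
Row 1: (1,0)R 0/2 unhappy · (1,1)B 1/2 ok · (1,3)B 1/1 ok
Row 2: (2,3)B 1/2 ok · (2,4)R 0/1 unhappy
Row 3: (3,1)B 1/2 ok · (3,2)R 0/1 unhappy
Row 4: (4,0)B 1/2 ok · (4,1)B 2/2 ok · (4,3)R 1/1 ok · (4,4)R 1/1 ok
Row 5: (5,0)R 0/1 unhappy · (5,2)B 0/0 ok
Unsatisfied: (1,0), (2,4), (3,2), (5,0) — 4 in total.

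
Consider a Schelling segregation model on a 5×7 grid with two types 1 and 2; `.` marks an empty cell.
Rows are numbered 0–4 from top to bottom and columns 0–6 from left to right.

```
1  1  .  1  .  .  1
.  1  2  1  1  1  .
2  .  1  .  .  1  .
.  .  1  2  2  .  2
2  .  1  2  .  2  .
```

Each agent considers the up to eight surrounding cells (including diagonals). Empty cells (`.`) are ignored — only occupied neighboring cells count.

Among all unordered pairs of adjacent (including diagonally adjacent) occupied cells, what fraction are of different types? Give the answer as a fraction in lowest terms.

13/32

Scan each occupied cell's neighbors to the right and below (and the two forward diagonals) so each pair is counted once.
From row 0: 2 unlike of 8 pairs (running 2/8).
From row 1: 4 unlike of 10 pairs (running 6/18).
From row 2: 3 unlike of 4 pairs (running 9/22).
From row 3: 3 unlike of 9 pairs (running 12/31).
From row 4: 1 unlike of 1 pairs (running 13/32).
Total adjacent occupied pairs: 32; unlike-type pairs: 13.
13/32 is already in lowest terms.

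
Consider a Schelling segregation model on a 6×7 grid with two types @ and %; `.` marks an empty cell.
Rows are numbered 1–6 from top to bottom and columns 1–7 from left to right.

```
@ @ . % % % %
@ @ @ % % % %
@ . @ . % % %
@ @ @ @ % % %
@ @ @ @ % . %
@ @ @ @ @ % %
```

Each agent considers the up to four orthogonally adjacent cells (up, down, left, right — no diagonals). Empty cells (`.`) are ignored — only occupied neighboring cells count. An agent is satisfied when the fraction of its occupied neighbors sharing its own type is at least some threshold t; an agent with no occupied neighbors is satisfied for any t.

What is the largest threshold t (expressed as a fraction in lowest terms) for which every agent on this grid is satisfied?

(1,1)@ 2/2
(1,2)@ 2/2
(1,4)% 2/2
(1,5)% 3/3
(1,6)% 3/3
(1,7)% 2/2
(2,1)@ 3/3
(2,2)@ 3/3
(2,3)@ 2/3
(2,4)% 2/3
(2,5)% 4/4
(2,6)% 4/4
(2,7)% 3/3
(3,1)@ 2/2
(3,3)@ 2/2
(3,5)% 3/3
(3,6)% 4/4
(3,7)% 3/3
(4,1)@ 3/3
(4,2)@ 3/3
(4,3)@ 4/4
(4,4)@ 2/3
(4,5)% 3/4
(4,6)% 3/3
(4,7)% 3/3
(5,1)@ 3/3
(5,2)@ 4/4
(5,3)@ 4/4
(5,4)@ 3/4
(5,5)% 1/3
(5,7)% 2/2
(6,1)@ 2/2
(6,2)@ 3/3
(6,3)@ 3/3
(6,4)@ 3/3
(6,5)@ 1/3
(6,6)% 1/2
(6,7)% 2/2
The smallest same-type fraction is 1/3 at (5,5), which reduces to 1/3. Any threshold above that leaves this agent unsatisfied.

1/3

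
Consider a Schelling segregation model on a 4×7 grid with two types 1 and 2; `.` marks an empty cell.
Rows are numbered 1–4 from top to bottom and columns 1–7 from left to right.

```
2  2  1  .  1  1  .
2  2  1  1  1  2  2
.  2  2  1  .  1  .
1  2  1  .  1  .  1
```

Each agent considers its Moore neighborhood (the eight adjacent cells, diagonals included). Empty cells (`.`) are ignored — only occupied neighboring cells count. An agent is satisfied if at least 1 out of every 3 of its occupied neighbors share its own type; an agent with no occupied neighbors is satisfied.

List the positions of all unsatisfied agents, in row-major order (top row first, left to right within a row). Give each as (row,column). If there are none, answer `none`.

(1,1)2 3/3 ✓
(1,2)2 3/5 ✓
(1,3)1 2/4 ✓
(1,5)1 3/4 ✓
(1,6)1 2/4 ✓
(2,1)2 4/4 ✓
(2,2)2 5/7 ✓
(2,3)1 3/7 ✓
(2,4)1 5/6 ✓
(2,5)1 5/6 ✓
(2,6)2 1/5 ✗
(2,7)2 1/3 ✓
(3,2)2 4/7 ✓
(3,3)2 3/7 ✓
(3,4)1 5/6 ✓
(3,6)1 3/5 ✓
(4,1)1 0/2 ✗
(4,2)2 2/4 ✓
(4,3)1 1/4 ✗
(4,5)1 2/2 ✓
(4,7)1 1/1 ✓

(2,6), (4,1), (4,3)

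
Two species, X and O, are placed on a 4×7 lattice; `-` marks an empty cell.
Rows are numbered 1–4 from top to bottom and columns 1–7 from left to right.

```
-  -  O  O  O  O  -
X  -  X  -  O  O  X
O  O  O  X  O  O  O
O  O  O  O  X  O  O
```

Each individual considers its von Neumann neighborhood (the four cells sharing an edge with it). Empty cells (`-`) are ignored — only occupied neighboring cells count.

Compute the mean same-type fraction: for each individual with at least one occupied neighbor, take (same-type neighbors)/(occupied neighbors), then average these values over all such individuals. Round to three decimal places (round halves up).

(1,3)O 1/2
(1,4)O 2/2
(1,5)O 3/3
(1,6)O 2/2
(2,1)X 0/1
(2,3)X 0/2
(2,5)O 3/3
(2,6)O 3/4
(2,7)X 0/2
(3,1)O 2/3
(3,2)O 3/3
(3,3)O 2/4
(3,4)X 0/3
(3,5)O 2/4
(3,6)O 4/4
(3,7)O 2/3
(4,1)O 2/2
(4,2)O 3/3
(4,3)O 3/3
(4,4)O 1/3
(4,5)X 0/3
(4,6)O 2/3
(4,7)O 2/2
Sum over 23 individuals: 1/2 + 2/2 + 3/3 + 2/2 + 0/1 + 0/2 + 3/3 + 3/4 + 0/2 + 2/3 + 3/3 + 2/4 + 0/3 + 2/4 + 4/4 + 2/3 + 2/2 + 3/3 + 3/3 + 1/3 + 0/3 + 2/3 + 2/2 = 175/12; mean = 175/12 ÷ 23 = 175/276 = 0.634057… → 0.634.

0.634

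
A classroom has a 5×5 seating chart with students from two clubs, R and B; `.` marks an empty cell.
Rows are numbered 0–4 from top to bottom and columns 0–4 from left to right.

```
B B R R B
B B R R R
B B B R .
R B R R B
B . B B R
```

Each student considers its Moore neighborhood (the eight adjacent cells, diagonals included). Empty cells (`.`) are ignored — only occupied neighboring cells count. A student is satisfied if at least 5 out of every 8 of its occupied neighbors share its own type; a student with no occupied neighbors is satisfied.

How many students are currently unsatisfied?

Row 0: (0,0)B 3/3 ✓ · (0,1)B 3/5 ✗ · (0,2)R 3/5 ✗ · (0,3)R 4/5 ✓ · (0,4)B 0/3 ✗
Row 1: (1,0)B 5/5 ✓ · (1,1)B 6/8 ✓ · (1,2)R 4/8 ✗ · (1,3)R 5/7 ✓ · (1,4)R 3/4 ✓
Row 2: (2,0)B 4/5 ✓ · (2,1)B 5/8 ✓ · (2,2)B 3/8 ✗ · (2,3)R 5/7 ✓
Row 3: (3,0)R 0/4 ✗ · (3,1)B 5/7 ✓ · (3,2)R 2/7 ✗ · (3,3)R 3/7 ✗ · (3,4)B 1/4 ✗
Row 4: (4,0)B 1/2 ✗ · (4,2)B 2/4 ✗ · (4,3)B 2/5 ✗ · (4,4)R 1/3 ✗
Unsatisfied: (0,1), (0,2), (0,4), (1,2), (2,2), (3,0), (3,2), (3,3), (3,4), (4,0), (4,2), (4,3), (4,4) — 13 in total.

13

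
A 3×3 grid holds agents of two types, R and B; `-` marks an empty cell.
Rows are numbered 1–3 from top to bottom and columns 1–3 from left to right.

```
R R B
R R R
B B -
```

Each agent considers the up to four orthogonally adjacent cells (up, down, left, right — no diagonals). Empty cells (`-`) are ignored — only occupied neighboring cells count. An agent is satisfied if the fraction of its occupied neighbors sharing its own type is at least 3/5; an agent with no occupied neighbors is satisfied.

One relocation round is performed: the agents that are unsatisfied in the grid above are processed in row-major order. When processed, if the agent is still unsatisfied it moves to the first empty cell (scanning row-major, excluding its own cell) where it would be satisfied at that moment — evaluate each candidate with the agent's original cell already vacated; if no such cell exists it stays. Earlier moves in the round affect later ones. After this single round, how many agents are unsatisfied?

4

Initially unsatisfied (in order): (1,3), (2,3), (3,1), (3,2).
  (1,3): no empty cell satisfies it; stays.
  (2,3): no empty cell satisfies it; stays.
  (3,1): no empty cell satisfies it; stays.
  (3,2): no empty cell satisfies it; stays.
Resulting grid:
R R B
R R R
B B -
Unsatisfied now: (1,3), (2,3), (3,1), (3,2).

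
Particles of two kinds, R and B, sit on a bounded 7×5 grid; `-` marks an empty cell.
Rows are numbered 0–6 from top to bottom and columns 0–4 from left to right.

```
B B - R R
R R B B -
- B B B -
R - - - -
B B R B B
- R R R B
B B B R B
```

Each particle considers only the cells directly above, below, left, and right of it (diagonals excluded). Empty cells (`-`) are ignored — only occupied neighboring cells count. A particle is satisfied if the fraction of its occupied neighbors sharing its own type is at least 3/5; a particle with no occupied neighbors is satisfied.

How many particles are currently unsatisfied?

16

Row 0: (0,0)B 1/2 unhappy · (0,1)B 1/2 unhappy · (0,3)R 1/2 unhappy · (0,4)R 1/1 ok
Row 1: (1,0)R 1/2 unhappy · (1,1)R 1/4 unhappy · (1,2)B 2/3 ok · (1,3)B 2/3 ok
Row 2: (2,1)B 1/2 unhappy · (2,2)B 3/3 ok · (2,3)B 2/2 ok
Row 3: (3,0)R 0/1 unhappy
Row 4: (4,0)B 1/2 unhappy · (4,1)B 1/3 unhappy · (4,2)R 1/3 unhappy · (4,3)B 1/3 unhappy · (4,4)B 2/2 ok
Row 5: (5,1)R 1/3 unhappy · (5,2)R 3/4 ok · (5,3)R 2/4 unhappy · (5,4)B 2/3 ok
Row 6: (6,0)B 1/1 ok · (6,1)B 2/3 ok · (6,2)B 1/3 unhappy · (6,3)R 1/3 unhappy · (6,4)B 1/2 unhappy
Unsatisfied: (0,0), (0,1), (0,3), (1,0), (1,1), (2,1), (3,0), (4,0), (4,1), (4,2), (4,3), (5,1), (5,3), (6,2), (6,3), (6,4) — 16 in total.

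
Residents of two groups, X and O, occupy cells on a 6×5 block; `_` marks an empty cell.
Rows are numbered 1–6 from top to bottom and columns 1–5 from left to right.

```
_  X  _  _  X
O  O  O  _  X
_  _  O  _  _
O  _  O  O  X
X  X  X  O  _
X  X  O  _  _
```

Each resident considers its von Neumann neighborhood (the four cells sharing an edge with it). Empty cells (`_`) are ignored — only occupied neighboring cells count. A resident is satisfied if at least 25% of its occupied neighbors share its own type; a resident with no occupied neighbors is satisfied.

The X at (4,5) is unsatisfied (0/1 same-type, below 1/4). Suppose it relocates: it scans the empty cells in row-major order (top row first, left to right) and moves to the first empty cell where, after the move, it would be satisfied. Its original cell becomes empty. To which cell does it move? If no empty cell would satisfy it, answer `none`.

Vacating (4,5). Empty cells in order:
  (1,1): 1/2 same-type → satisfied — stop here.

(1,1)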